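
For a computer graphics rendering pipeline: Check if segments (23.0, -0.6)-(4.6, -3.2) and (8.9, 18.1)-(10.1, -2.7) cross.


Cross products: d1=270.84, d2=-115, d3=-380.74, d4=5.1
d1*d2 < 0 and d3*d4 < 0? yes

Yes, they intersect


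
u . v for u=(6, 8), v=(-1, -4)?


u . v = u_x*v_x + u_y*v_y = 6*(-1) + 8*(-4)
= (-6) + (-32) = -38

-38


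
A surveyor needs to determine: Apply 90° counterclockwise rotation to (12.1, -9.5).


90° CCW: (x,y) -> (-y, x)
(12.1,-9.5) -> (9.5, 12.1)

(9.5, 12.1)


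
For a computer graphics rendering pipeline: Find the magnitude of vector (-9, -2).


|u| = sqrt((-9)^2 + (-2)^2) = sqrt(85) = 9.2195

9.2195


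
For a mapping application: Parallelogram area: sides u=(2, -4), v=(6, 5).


|u x v| = |2*5 - (-4)*6|
= |10 - (-24)| = 34

34


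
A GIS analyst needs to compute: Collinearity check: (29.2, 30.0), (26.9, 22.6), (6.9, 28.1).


Cross product: (26.9-29.2)*(28.1-30) - (22.6-30)*(6.9-29.2)
= -160.65

No, not collinear


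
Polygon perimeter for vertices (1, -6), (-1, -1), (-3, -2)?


Sides: (1, -6)->(-1, -1): sqrt(29) = 5.385165, (-1, -1)->(-3, -2): sqrt(5) = 2.236068, (-3, -2)->(1, -6): sqrt(32) = 5.656854
Sum = 13.278087
Perimeter = 13.2781

13.2781


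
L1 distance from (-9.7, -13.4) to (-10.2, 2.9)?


|(-9.7)-(-10.2)| + |(-13.4)-2.9| = 0.5 + 16.3 = 16.8

16.8


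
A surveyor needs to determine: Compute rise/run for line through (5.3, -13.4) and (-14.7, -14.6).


slope = (y2-y1)/(x2-x1) = ((-14.6)-(-13.4))/((-14.7)-5.3) = (-1.2)/(-20) = 0.06

0.06


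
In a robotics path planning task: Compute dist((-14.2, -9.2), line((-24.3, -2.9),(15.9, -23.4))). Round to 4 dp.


|cross product| = 46.21
|line direction| = sqrt(2036.29) = 45.1253
Distance = 46.21/sqrt(2036.29) = 1.024

1.024


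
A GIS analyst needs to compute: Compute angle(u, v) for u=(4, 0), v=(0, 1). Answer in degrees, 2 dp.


u.v = 0, |u| = sqrt(16) = 4, |v| = sqrt(1) = 1
cos(theta) = u.v/(|u||v|) = 0/sqrt(16) = 0
theta = acos(0) = 90 degrees

90 degrees


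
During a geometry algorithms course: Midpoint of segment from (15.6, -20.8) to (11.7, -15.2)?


M = ((15.6+11.7)/2, ((-20.8)+(-15.2))/2)
= (13.65, -18)

(13.65, -18)


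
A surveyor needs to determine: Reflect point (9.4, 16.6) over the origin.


Reflection over origin: (x,y) -> (-x,-y)
(9.4, 16.6) -> (-9.4, -16.6)

(-9.4, -16.6)


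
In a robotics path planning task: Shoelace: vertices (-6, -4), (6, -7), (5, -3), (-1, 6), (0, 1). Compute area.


Shoelace sum: ((-6)*(-7) - 6*(-4)) + (6*(-3) - 5*(-7)) + (5*6 - (-1)*(-3)) + ((-1)*1 - 0*6) + (0*(-4) - (-6)*1)
= 115
Area = |115|/2 = 57.5

57.5


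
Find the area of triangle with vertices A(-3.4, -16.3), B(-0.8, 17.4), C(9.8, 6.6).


Area = |x_A(y_B-y_C) + x_B(y_C-y_A) + x_C(y_A-y_B)|/2
= |(-36.72) + (-18.32) + (-330.26)|/2
= 385.3/2 = 192.65

192.65


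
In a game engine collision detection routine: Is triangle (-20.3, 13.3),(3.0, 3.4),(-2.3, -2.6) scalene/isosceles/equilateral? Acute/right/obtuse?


Side lengths squared: AB^2=640.9, BC^2=64.09, CA^2=576.81
Sorted: [64.09, 576.81, 640.9]
By sides: Scalene, By angles: Right

Scalene, Right


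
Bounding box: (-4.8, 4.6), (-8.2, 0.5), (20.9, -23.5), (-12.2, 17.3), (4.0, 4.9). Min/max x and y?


x range: [-12.2, 20.9]
y range: [-23.5, 17.3]
Bounding box: (-12.2,-23.5) to (20.9,17.3)

(-12.2,-23.5) to (20.9,17.3)


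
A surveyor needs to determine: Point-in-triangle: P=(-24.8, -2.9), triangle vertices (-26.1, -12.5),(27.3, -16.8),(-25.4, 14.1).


Cross products: AB x AP = 518.23, BC x BP = 877.36, CA x CP = 27.86
All same sign? yes

Yes, inside


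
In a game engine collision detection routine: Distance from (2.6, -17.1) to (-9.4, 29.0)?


dx=-12, dy=46.1
d^2 = (-12)^2 + 46.1^2 = 2269.21
d = sqrt(2269.21) = 47.6362

47.6362


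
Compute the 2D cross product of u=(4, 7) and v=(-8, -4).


u x v = u_x*v_y - u_y*v_x = 4*(-4) - 7*(-8)
= (-16) - (-56) = 40

40


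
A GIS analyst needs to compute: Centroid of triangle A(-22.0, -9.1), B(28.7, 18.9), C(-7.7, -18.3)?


Centroid = ((x_A+x_B+x_C)/3, (y_A+y_B+y_C)/3)
= (((-22)+28.7+(-7.7))/3, ((-9.1)+18.9+(-18.3))/3)
= (-0.3333, -2.8333)

(-0.3333, -2.8333)


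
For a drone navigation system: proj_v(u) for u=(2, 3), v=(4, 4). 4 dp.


u.v = 20, |v| = sqrt(32) = 5.6569
Scalar projection = u.v / |v| = 20 / sqrt(32) = 3.5355

3.5355


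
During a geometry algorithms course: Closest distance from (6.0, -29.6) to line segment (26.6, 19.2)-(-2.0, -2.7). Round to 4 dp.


Project P onto AB: t = 1 (clamped to [0,1])
Closest point on segment: (-2, -2.7)
Distance: 28.0644

28.0644


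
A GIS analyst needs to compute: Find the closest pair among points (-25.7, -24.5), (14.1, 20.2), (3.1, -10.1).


d(P0,P1) = 59.8509, d(P0,P2) = 32.1994, d(P1,P2) = 32.2349
Closest: P0 and P2

Closest pair: (-25.7, -24.5) and (3.1, -10.1), distance = 32.1994


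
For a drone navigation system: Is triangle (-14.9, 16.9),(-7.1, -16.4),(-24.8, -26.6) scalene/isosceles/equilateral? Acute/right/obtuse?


Side lengths squared: AB^2=1169.73, BC^2=417.33, CA^2=1990.26
Sorted: [417.33, 1169.73, 1990.26]
By sides: Scalene, By angles: Obtuse

Scalene, Obtuse


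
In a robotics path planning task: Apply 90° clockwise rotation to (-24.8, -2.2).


90° CW: (x,y) -> (y, -x)
(-24.8,-2.2) -> (-2.2, 24.8)

(-2.2, 24.8)


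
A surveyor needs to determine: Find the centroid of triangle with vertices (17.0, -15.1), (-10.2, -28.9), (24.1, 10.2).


Centroid = ((x_A+x_B+x_C)/3, (y_A+y_B+y_C)/3)
= ((17+(-10.2)+24.1)/3, ((-15.1)+(-28.9)+10.2)/3)
= (10.3, -11.2667)

(10.3, -11.2667)


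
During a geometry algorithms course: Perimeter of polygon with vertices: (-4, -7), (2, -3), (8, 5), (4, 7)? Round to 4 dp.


Sides: (-4, -7)->(2, -3): sqrt(52) = 7.211103, (2, -3)->(8, 5): sqrt(100) = 10, (8, 5)->(4, 7): sqrt(20) = 4.472136, (4, 7)->(-4, -7): sqrt(260) = 16.124515
Sum = 37.807754
Perimeter = 37.8078

37.8078


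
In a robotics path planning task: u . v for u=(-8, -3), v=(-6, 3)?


u . v = u_x*v_x + u_y*v_y = (-8)*(-6) + (-3)*3
= 48 + (-9) = 39

39


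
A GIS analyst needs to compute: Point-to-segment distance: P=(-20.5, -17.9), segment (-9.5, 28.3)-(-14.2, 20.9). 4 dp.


Project P onto AB: t = 1 (clamped to [0,1])
Closest point on segment: (-14.2, 20.9)
Distance: 39.3081

39.3081


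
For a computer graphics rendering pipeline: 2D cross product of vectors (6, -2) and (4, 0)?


u x v = u_x*v_y - u_y*v_x = 6*0 - (-2)*4
= 0 - (-8) = 8

8


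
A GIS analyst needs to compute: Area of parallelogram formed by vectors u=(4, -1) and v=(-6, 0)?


|u x v| = |4*0 - (-1)*(-6)|
= |0 - 6| = 6

6


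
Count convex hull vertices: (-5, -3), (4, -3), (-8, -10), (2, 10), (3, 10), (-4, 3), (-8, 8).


Convex hull vertices (CCW): (-8, -10), (4, -3), (3, 10), (2, 10), (-8, 8)
Count = 5

5


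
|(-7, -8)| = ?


|u| = sqrt((-7)^2 + (-8)^2) = sqrt(113) = 10.6301

10.6301


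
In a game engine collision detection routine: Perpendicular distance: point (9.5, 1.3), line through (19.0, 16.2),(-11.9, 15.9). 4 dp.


|cross product| = 457.56
|line direction| = sqrt(954.9) = 30.9015
Distance = 457.56/sqrt(954.9) = 14.8071

14.8071


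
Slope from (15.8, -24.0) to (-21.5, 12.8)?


slope = (y2-y1)/(x2-x1) = (12.8-(-24))/((-21.5)-15.8) = 36.8/(-37.3) = -0.9866

-0.9866


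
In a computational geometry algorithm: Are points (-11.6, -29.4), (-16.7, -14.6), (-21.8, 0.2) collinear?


Cross product: ((-16.7)-(-11.6))*(0.2-(-29.4)) - ((-14.6)-(-29.4))*((-21.8)-(-11.6))
= 0

Yes, collinear


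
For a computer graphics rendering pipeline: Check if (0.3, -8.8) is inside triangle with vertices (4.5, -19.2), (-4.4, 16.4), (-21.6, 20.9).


Cross products: AB x AP = 56.96, BC x BP = 412.29, CA x CP = 103.02
All same sign? yes

Yes, inside


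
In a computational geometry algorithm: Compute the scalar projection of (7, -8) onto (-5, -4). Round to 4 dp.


u.v = -3, |v| = sqrt(41) = 6.4031
Scalar projection = u.v / |v| = -3 / sqrt(41) = -0.4685

-0.4685


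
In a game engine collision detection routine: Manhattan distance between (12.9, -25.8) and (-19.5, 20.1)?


|12.9-(-19.5)| + |(-25.8)-20.1| = 32.4 + 45.9 = 78.3

78.3


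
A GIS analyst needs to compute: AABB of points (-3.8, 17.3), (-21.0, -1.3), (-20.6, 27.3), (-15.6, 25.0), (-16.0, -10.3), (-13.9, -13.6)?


x range: [-21, -3.8]
y range: [-13.6, 27.3]
Bounding box: (-21,-13.6) to (-3.8,27.3)

(-21,-13.6) to (-3.8,27.3)


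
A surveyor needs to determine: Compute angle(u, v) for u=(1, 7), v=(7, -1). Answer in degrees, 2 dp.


u.v = 0, |u| = sqrt(50) = 7.0711, |v| = sqrt(50) = 7.0711
cos(theta) = u.v/(|u||v|) = 0/sqrt(2500) = 0
theta = acos(0) = 90 degrees

90 degrees


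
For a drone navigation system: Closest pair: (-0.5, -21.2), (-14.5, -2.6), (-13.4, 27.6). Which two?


d(P0,P1) = 23.28, d(P0,P2) = 50.4762, d(P1,P2) = 30.22
Closest: P0 and P1

Closest pair: (-0.5, -21.2) and (-14.5, -2.6), distance = 23.28


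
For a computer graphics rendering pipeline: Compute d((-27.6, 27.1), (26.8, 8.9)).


dx=54.4, dy=-18.2
d^2 = 54.4^2 + (-18.2)^2 = 3290.6
d = sqrt(3290.6) = 57.3638

57.3638


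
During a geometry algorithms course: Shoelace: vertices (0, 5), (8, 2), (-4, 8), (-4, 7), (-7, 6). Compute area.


Shoelace sum: (0*2 - 8*5) + (8*8 - (-4)*2) + ((-4)*7 - (-4)*8) + ((-4)*6 - (-7)*7) + ((-7)*5 - 0*6)
= 26
Area = |26|/2 = 13

13


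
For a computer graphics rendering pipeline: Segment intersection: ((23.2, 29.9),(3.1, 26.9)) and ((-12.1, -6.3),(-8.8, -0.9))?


Cross products: d1=-71.16, d2=27.48, d3=621.72, d4=523.08
d1*d2 < 0 and d3*d4 < 0? no

No, they don't intersect


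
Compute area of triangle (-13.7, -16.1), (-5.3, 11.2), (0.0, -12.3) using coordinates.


Area = |x_A(y_B-y_C) + x_B(y_C-y_A) + x_C(y_A-y_B)|/2
= |(-321.95) + (-20.14) + 0|/2
= 342.09/2 = 171.045

171.045


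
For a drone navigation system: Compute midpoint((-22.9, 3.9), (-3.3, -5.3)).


M = (((-22.9)+(-3.3))/2, (3.9+(-5.3))/2)
= (-13.1, -0.7)

(-13.1, -0.7)


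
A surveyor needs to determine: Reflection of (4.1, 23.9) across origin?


Reflection over origin: (x,y) -> (-x,-y)
(4.1, 23.9) -> (-4.1, -23.9)

(-4.1, -23.9)


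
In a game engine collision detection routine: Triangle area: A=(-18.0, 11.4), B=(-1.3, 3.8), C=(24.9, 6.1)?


Area = |x_A(y_B-y_C) + x_B(y_C-y_A) + x_C(y_A-y_B)|/2
= |41.4 + 6.89 + 189.24|/2
= 237.53/2 = 118.765

118.765


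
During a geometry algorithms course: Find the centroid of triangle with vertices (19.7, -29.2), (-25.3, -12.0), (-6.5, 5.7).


Centroid = ((x_A+x_B+x_C)/3, (y_A+y_B+y_C)/3)
= ((19.7+(-25.3)+(-6.5))/3, ((-29.2)+(-12)+5.7)/3)
= (-4.0333, -11.8333)

(-4.0333, -11.8333)


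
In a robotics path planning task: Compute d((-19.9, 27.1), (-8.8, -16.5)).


dx=11.1, dy=-43.6
d^2 = 11.1^2 + (-43.6)^2 = 2024.17
d = sqrt(2024.17) = 44.9908

44.9908


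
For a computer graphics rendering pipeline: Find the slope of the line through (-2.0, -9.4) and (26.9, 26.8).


slope = (y2-y1)/(x2-x1) = (26.8-(-9.4))/(26.9-(-2)) = 36.2/28.9 = 1.2526

1.2526


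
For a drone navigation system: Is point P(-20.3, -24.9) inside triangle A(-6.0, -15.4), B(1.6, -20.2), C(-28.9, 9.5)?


Cross products: AB x AP = -140.84, BC x BP = 793.78, CA x CP = -573.62
All same sign? no

No, outside


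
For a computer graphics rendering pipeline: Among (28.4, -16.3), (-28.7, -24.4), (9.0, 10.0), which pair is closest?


d(P0,P1) = 57.6717, d(P0,P2) = 32.681, d(P1,P2) = 51.0358
Closest: P0 and P2

Closest pair: (28.4, -16.3) and (9.0, 10.0), distance = 32.681


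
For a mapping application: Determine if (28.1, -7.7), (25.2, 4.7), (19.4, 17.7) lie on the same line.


Cross product: (25.2-28.1)*(17.7-(-7.7)) - (4.7-(-7.7))*(19.4-28.1)
= 34.22

No, not collinear


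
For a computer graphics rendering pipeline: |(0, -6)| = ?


|u| = sqrt(0^2 + (-6)^2) = sqrt(36) = 6

6


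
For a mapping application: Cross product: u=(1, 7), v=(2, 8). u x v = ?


u x v = u_x*v_y - u_y*v_x = 1*8 - 7*2
= 8 - 14 = -6

-6


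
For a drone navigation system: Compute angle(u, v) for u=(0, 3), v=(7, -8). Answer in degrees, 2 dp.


u.v = -24, |u| = sqrt(9) = 3, |v| = sqrt(113) = 10.6301
cos(theta) = u.v/(|u||v|) = -24/sqrt(1017) = -0.752577
theta = acos(-0.752577) = 138.81 degrees

138.81 degrees


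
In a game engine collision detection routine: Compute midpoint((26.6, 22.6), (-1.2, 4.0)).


M = ((26.6+(-1.2))/2, (22.6+4)/2)
= (12.7, 13.3)

(12.7, 13.3)


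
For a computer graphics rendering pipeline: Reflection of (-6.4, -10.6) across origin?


Reflection over origin: (x,y) -> (-x,-y)
(-6.4, -10.6) -> (6.4, 10.6)

(6.4, 10.6)


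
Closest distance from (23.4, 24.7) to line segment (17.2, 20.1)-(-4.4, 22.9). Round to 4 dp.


Project P onto AB: t = 0 (clamped to [0,1])
Closest point on segment: (17.2, 20.1)
Distance: 7.7201

7.7201


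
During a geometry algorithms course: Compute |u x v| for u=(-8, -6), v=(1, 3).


|u x v| = |(-8)*3 - (-6)*1|
= |(-24) - (-6)| = 18

18


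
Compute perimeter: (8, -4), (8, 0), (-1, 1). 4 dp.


Sides: (8, -4)->(8, 0): sqrt(16) = 4, (8, 0)->(-1, 1): sqrt(82) = 9.055385, (-1, 1)->(8, -4): sqrt(106) = 10.29563
Sum = 23.351015
Perimeter = 23.351

23.351


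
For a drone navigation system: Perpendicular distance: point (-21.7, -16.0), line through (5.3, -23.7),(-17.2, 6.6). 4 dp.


|cross product| = 644.85
|line direction| = sqrt(1424.34) = 37.7404
Distance = 644.85/sqrt(1424.34) = 17.0865

17.0865


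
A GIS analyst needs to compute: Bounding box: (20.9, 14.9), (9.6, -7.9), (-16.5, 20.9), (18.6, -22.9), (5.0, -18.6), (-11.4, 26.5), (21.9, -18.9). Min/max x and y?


x range: [-16.5, 21.9]
y range: [-22.9, 26.5]
Bounding box: (-16.5,-22.9) to (21.9,26.5)

(-16.5,-22.9) to (21.9,26.5)


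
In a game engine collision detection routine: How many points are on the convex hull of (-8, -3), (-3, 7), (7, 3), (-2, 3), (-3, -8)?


Convex hull vertices (CCW): (-8, -3), (-3, -8), (7, 3), (-3, 7)
Count = 4

4


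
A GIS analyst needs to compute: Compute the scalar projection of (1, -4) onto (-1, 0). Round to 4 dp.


u.v = -1, |v| = sqrt(1) = 1
Scalar projection = u.v / |v| = -1 / sqrt(1) = -1

-1


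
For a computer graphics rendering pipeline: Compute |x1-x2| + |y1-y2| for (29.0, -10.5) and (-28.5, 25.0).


|29-(-28.5)| + |(-10.5)-25| = 57.5 + 35.5 = 93

93


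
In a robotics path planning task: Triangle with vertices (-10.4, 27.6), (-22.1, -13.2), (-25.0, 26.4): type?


Side lengths squared: AB^2=1801.53, BC^2=1576.57, CA^2=214.6
Sorted: [214.6, 1576.57, 1801.53]
By sides: Scalene, By angles: Obtuse

Scalene, Obtuse


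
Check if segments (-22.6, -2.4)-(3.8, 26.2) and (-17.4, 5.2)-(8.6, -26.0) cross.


Cross products: d1=-359.84, d2=1207.44, d3=51.92, d4=-1515.36
d1*d2 < 0 and d3*d4 < 0? yes

Yes, they intersect


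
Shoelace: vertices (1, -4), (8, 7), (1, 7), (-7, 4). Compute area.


Shoelace sum: (1*7 - 8*(-4)) + (8*7 - 1*7) + (1*4 - (-7)*7) + ((-7)*(-4) - 1*4)
= 165
Area = |165|/2 = 82.5

82.5


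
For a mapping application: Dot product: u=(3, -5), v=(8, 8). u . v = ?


u . v = u_x*v_x + u_y*v_y = 3*8 + (-5)*8
= 24 + (-40) = -16

-16


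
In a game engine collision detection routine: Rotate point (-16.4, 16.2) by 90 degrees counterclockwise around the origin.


90° CCW: (x,y) -> (-y, x)
(-16.4,16.2) -> (-16.2, -16.4)

(-16.2, -16.4)


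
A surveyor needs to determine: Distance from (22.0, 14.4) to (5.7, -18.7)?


dx=-16.3, dy=-33.1
d^2 = (-16.3)^2 + (-33.1)^2 = 1361.3
d = sqrt(1361.3) = 36.8958

36.8958


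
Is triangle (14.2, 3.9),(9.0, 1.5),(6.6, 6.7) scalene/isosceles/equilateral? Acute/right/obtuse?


Side lengths squared: AB^2=32.8, BC^2=32.8, CA^2=65.6
Sorted: [32.8, 32.8, 65.6]
By sides: Isosceles, By angles: Right

Isosceles, Right


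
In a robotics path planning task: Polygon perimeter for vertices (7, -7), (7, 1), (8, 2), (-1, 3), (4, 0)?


Sides: (7, -7)->(7, 1): sqrt(64) = 8, (7, 1)->(8, 2): sqrt(2) = 1.414214, (8, 2)->(-1, 3): sqrt(82) = 9.055385, (-1, 3)->(4, 0): sqrt(34) = 5.830952, (4, 0)->(7, -7): sqrt(58) = 7.615773
Sum = 31.916324
Perimeter = 31.9163

31.9163


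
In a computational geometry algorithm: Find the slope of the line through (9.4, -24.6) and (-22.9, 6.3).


slope = (y2-y1)/(x2-x1) = (6.3-(-24.6))/((-22.9)-9.4) = 30.9/(-32.3) = -0.9567

-0.9567


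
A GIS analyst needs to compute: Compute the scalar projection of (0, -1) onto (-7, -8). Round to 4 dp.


u.v = 8, |v| = sqrt(113) = 10.6301
Scalar projection = u.v / |v| = 8 / sqrt(113) = 0.7526

0.7526


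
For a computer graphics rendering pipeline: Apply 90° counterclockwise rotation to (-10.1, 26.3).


90° CCW: (x,y) -> (-y, x)
(-10.1,26.3) -> (-26.3, -10.1)

(-26.3, -10.1)


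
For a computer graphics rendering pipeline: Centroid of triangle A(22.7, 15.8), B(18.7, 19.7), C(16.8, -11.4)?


Centroid = ((x_A+x_B+x_C)/3, (y_A+y_B+y_C)/3)
= ((22.7+18.7+16.8)/3, (15.8+19.7+(-11.4))/3)
= (19.4, 8.0333)

(19.4, 8.0333)


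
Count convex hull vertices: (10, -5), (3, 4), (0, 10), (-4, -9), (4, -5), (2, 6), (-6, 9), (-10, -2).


Convex hull vertices (CCW): (-10, -2), (-4, -9), (10, -5), (0, 10), (-6, 9)
Count = 5

5


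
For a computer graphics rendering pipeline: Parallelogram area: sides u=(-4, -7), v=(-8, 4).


|u x v| = |(-4)*4 - (-7)*(-8)|
= |(-16) - 56| = 72

72


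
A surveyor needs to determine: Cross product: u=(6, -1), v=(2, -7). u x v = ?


u x v = u_x*v_y - u_y*v_x = 6*(-7) - (-1)*2
= (-42) - (-2) = -40

-40


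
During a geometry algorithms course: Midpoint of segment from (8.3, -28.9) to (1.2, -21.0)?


M = ((8.3+1.2)/2, ((-28.9)+(-21))/2)
= (4.75, -24.95)

(4.75, -24.95)


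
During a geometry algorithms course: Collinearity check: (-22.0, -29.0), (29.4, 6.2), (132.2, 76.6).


Cross product: (29.4-(-22))*(76.6-(-29)) - (6.2-(-29))*(132.2-(-22))
= 0

Yes, collinear


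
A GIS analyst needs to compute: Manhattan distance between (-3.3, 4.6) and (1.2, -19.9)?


|(-3.3)-1.2| + |4.6-(-19.9)| = 4.5 + 24.5 = 29

29


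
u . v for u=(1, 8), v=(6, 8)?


u . v = u_x*v_x + u_y*v_y = 1*6 + 8*8
= 6 + 64 = 70

70


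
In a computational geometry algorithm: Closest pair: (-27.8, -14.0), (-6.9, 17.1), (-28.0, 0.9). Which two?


d(P0,P1) = 37.4703, d(P0,P2) = 14.9013, d(P1,P2) = 26.6017
Closest: P0 and P2

Closest pair: (-27.8, -14.0) and (-28.0, 0.9), distance = 14.9013


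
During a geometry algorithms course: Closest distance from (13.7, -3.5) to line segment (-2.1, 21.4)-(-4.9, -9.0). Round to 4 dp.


Project P onto AB: t = 0.7647 (clamped to [0,1])
Closest point on segment: (-4.2412, -1.8475)
Distance: 18.0172

18.0172


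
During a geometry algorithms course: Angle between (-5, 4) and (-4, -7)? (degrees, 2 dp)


u.v = -8, |u| = sqrt(41) = 6.4031, |v| = sqrt(65) = 8.0623
cos(theta) = u.v/(|u||v|) = -8/sqrt(2665) = -0.154968
theta = acos(-0.154968) = 98.91 degrees

98.91 degrees


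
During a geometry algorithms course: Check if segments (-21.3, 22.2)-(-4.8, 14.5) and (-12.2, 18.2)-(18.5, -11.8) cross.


Cross products: d1=-150.2, d2=108.41, d3=4.07, d4=-254.54
d1*d2 < 0 and d3*d4 < 0? yes

Yes, they intersect


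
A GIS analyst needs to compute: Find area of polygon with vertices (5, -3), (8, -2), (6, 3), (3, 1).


Shoelace sum: (5*(-2) - 8*(-3)) + (8*3 - 6*(-2)) + (6*1 - 3*3) + (3*(-3) - 5*1)
= 33
Area = |33|/2 = 16.5

16.5


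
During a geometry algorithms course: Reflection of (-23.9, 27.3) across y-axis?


Reflection over y-axis: (x,y) -> (-x,y)
(-23.9, 27.3) -> (23.9, 27.3)

(23.9, 27.3)


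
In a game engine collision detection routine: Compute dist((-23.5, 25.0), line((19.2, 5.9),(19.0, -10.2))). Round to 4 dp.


|cross product| = 691.29
|line direction| = sqrt(259.25) = 16.1012
Distance = 691.29/sqrt(259.25) = 42.934

42.934


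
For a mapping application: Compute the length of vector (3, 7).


|u| = sqrt(3^2 + 7^2) = sqrt(58) = 7.6158

7.6158


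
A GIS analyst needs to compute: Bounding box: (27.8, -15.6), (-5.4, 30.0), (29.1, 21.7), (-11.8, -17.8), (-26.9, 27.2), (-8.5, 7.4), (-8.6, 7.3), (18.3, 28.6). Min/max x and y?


x range: [-26.9, 29.1]
y range: [-17.8, 30]
Bounding box: (-26.9,-17.8) to (29.1,30)

(-26.9,-17.8) to (29.1,30)


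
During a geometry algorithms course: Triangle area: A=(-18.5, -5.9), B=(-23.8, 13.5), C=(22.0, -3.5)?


Area = |x_A(y_B-y_C) + x_B(y_C-y_A) + x_C(y_A-y_B)|/2
= |(-314.5) + (-57.12) + (-426.8)|/2
= 798.42/2 = 399.21

399.21


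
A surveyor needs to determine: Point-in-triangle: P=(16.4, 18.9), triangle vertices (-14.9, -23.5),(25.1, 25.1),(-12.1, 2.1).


Cross products: AB x AP = 174.82, BC x BP = 30.54, CA x CP = 682.56
All same sign? yes

Yes, inside


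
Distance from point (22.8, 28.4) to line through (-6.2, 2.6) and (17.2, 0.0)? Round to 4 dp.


|cross product| = 679.12
|line direction| = sqrt(554.32) = 23.544
Distance = 679.12/sqrt(554.32) = 28.8447

28.8447


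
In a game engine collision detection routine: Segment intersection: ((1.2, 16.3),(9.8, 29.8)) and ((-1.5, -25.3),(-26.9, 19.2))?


Cross products: d1=-1176.79, d2=-1902.39, d3=-321.31, d4=404.29
d1*d2 < 0 and d3*d4 < 0? no

No, they don't intersect


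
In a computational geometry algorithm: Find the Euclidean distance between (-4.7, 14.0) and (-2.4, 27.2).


dx=2.3, dy=13.2
d^2 = 2.3^2 + 13.2^2 = 179.53
d = sqrt(179.53) = 13.3989

13.3989


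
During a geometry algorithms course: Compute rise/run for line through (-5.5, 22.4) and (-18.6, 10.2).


slope = (y2-y1)/(x2-x1) = (10.2-22.4)/((-18.6)-(-5.5)) = (-12.2)/(-13.1) = 0.9313

0.9313


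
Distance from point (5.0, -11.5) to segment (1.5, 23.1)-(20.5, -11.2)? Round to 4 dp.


Project P onto AB: t = 0.8151 (clamped to [0,1])
Closest point on segment: (16.9878, -4.8595)
Distance: 13.7041

13.7041


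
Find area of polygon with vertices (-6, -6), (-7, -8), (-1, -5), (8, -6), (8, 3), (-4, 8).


Shoelace sum: ((-6)*(-8) - (-7)*(-6)) + ((-7)*(-5) - (-1)*(-8)) + ((-1)*(-6) - 8*(-5)) + (8*3 - 8*(-6)) + (8*8 - (-4)*3) + ((-4)*(-6) - (-6)*8)
= 299
Area = |299|/2 = 149.5

149.5


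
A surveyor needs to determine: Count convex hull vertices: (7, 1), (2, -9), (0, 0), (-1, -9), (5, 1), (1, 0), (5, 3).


Convex hull vertices (CCW): (-1, -9), (2, -9), (7, 1), (5, 3), (0, 0)
Count = 5

5


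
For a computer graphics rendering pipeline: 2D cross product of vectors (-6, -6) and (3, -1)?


u x v = u_x*v_y - u_y*v_x = (-6)*(-1) - (-6)*3
= 6 - (-18) = 24

24


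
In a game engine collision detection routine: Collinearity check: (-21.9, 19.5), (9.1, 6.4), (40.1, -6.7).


Cross product: (9.1-(-21.9))*((-6.7)-19.5) - (6.4-19.5)*(40.1-(-21.9))
= 0

Yes, collinear


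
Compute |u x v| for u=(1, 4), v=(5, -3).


|u x v| = |1*(-3) - 4*5|
= |(-3) - 20| = 23

23


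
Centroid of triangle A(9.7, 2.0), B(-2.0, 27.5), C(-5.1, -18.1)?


Centroid = ((x_A+x_B+x_C)/3, (y_A+y_B+y_C)/3)
= ((9.7+(-2)+(-5.1))/3, (2+27.5+(-18.1))/3)
= (0.8667, 3.8)

(0.8667, 3.8)


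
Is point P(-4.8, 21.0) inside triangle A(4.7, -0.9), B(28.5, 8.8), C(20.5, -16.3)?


Cross products: AB x AP = 613.37, BC x BP = -933.43, CA x CP = -199.72
All same sign? no

No, outside


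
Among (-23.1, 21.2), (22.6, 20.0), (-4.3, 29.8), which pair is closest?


d(P0,P1) = 45.7158, d(P0,P2) = 20.6737, d(P1,P2) = 28.6295
Closest: P0 and P2

Closest pair: (-23.1, 21.2) and (-4.3, 29.8), distance = 20.6737


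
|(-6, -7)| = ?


|u| = sqrt((-6)^2 + (-7)^2) = sqrt(85) = 9.2195

9.2195


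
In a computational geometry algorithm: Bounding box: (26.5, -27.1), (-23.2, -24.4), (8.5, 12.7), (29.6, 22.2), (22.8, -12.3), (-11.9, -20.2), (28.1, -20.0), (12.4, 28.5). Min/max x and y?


x range: [-23.2, 29.6]
y range: [-27.1, 28.5]
Bounding box: (-23.2,-27.1) to (29.6,28.5)

(-23.2,-27.1) to (29.6,28.5)


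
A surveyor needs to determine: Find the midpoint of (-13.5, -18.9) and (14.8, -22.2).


M = (((-13.5)+14.8)/2, ((-18.9)+(-22.2))/2)
= (0.65, -20.55)

(0.65, -20.55)


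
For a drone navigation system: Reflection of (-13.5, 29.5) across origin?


Reflection over origin: (x,y) -> (-x,-y)
(-13.5, 29.5) -> (13.5, -29.5)

(13.5, -29.5)


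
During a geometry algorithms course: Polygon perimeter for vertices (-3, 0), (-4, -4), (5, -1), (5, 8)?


Sides: (-3, 0)->(-4, -4): sqrt(17) = 4.123106, (-4, -4)->(5, -1): sqrt(90) = 9.486833, (5, -1)->(5, 8): sqrt(81) = 9, (5, 8)->(-3, 0): sqrt(128) = 11.313708
Sum = 33.923647
Perimeter = 33.9236

33.9236


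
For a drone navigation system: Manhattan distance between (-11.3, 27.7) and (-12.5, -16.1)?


|(-11.3)-(-12.5)| + |27.7-(-16.1)| = 1.2 + 43.8 = 45

45


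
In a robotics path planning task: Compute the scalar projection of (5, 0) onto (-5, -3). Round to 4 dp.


u.v = -25, |v| = sqrt(34) = 5.831
Scalar projection = u.v / |v| = -25 / sqrt(34) = -4.2875

-4.2875


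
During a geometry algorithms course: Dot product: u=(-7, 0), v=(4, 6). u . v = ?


u . v = u_x*v_x + u_y*v_y = (-7)*4 + 0*6
= (-28) + 0 = -28

-28


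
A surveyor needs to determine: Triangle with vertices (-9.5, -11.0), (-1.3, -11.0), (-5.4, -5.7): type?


Side lengths squared: AB^2=67.24, BC^2=44.9, CA^2=44.9
Sorted: [44.9, 44.9, 67.24]
By sides: Isosceles, By angles: Acute

Isosceles, Acute


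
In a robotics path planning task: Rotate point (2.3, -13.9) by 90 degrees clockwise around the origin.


90° CW: (x,y) -> (y, -x)
(2.3,-13.9) -> (-13.9, -2.3)

(-13.9, -2.3)


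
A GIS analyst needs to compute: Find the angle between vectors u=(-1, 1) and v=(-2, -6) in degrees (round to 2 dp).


u.v = -4, |u| = sqrt(2) = 1.4142, |v| = sqrt(40) = 6.3246
cos(theta) = u.v/(|u||v|) = -4/sqrt(80) = -0.447214
theta = acos(-0.447214) = 116.57 degrees

116.57 degrees


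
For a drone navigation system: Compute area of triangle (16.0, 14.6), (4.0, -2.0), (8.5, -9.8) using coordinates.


Area = |x_A(y_B-y_C) + x_B(y_C-y_A) + x_C(y_A-y_B)|/2
= |124.8 + (-97.6) + 141.1|/2
= 168.3/2 = 84.15

84.15


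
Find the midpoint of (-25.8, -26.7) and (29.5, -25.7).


M = (((-25.8)+29.5)/2, ((-26.7)+(-25.7))/2)
= (1.85, -26.2)

(1.85, -26.2)


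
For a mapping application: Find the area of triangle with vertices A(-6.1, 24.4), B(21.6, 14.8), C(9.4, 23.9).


Area = |x_A(y_B-y_C) + x_B(y_C-y_A) + x_C(y_A-y_B)|/2
= |55.51 + (-10.8) + 90.24|/2
= 134.95/2 = 67.475

67.475


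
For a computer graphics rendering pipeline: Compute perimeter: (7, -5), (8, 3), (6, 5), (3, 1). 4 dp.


Sides: (7, -5)->(8, 3): sqrt(65) = 8.062258, (8, 3)->(6, 5): sqrt(8) = 2.828427, (6, 5)->(3, 1): sqrt(25) = 5, (3, 1)->(7, -5): sqrt(52) = 7.211103
Sum = 23.101788
Perimeter = 23.1018

23.1018


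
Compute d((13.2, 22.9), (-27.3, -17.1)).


dx=-40.5, dy=-40
d^2 = (-40.5)^2 + (-40)^2 = 3240.25
d = sqrt(3240.25) = 56.9232

56.9232


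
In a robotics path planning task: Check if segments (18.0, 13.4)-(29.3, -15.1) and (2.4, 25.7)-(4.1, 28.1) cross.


Cross products: d1=-58.35, d2=-133.92, d3=-305.61, d4=-230.04
d1*d2 < 0 and d3*d4 < 0? no

No, they don't intersect


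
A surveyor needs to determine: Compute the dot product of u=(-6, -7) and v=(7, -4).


u . v = u_x*v_x + u_y*v_y = (-6)*7 + (-7)*(-4)
= (-42) + 28 = -14

-14


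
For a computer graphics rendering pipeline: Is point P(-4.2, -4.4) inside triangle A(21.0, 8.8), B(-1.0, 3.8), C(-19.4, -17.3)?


Cross products: AB x AP = 164.4, BC x BP = 83.36, CA x CP = 124.44
All same sign? yes

Yes, inside


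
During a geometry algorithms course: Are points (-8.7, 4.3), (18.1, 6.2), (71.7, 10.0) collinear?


Cross product: (18.1-(-8.7))*(10-4.3) - (6.2-4.3)*(71.7-(-8.7))
= 0

Yes, collinear


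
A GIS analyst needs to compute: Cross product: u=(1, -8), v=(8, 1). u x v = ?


u x v = u_x*v_y - u_y*v_x = 1*1 - (-8)*8
= 1 - (-64) = 65

65


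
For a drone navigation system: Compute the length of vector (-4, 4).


|u| = sqrt((-4)^2 + 4^2) = sqrt(32) = 5.6569

5.6569


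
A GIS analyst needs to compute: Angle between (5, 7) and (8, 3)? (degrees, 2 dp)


u.v = 61, |u| = sqrt(74) = 8.6023, |v| = sqrt(73) = 8.544
cos(theta) = u.v/(|u||v|) = 61/sqrt(5402) = 0.829951
theta = acos(0.829951) = 33.91 degrees

33.91 degrees


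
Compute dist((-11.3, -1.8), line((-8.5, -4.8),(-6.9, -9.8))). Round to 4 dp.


|cross product| = 9.2
|line direction| = sqrt(27.56) = 5.2498
Distance = 9.2/sqrt(27.56) = 1.7525

1.7525


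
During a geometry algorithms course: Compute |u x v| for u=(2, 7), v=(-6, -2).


|u x v| = |2*(-2) - 7*(-6)|
= |(-4) - (-42)| = 38

38


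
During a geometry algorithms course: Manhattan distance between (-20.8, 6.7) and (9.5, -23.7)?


|(-20.8)-9.5| + |6.7-(-23.7)| = 30.3 + 30.4 = 60.7

60.7


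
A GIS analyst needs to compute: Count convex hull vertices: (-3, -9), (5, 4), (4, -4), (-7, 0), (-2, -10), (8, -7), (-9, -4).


Convex hull vertices (CCW): (-9, -4), (-2, -10), (8, -7), (5, 4), (-7, 0)
Count = 5

5


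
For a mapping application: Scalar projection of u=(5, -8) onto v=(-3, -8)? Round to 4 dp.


u.v = 49, |v| = sqrt(73) = 8.544
Scalar projection = u.v / |v| = 49 / sqrt(73) = 5.735

5.735


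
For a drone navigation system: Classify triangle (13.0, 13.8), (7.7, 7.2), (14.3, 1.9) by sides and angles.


Side lengths squared: AB^2=71.65, BC^2=71.65, CA^2=143.3
Sorted: [71.65, 71.65, 143.3]
By sides: Isosceles, By angles: Right

Isosceles, Right


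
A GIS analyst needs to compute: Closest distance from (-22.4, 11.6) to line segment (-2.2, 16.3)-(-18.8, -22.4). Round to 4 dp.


Project P onto AB: t = 0.2917 (clamped to [0,1])
Closest point on segment: (-7.0418, 5.0122)
Distance: 16.7115

16.7115


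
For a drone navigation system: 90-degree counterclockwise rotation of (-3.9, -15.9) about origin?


90° CCW: (x,y) -> (-y, x)
(-3.9,-15.9) -> (15.9, -3.9)

(15.9, -3.9)


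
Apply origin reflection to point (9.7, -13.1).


Reflection over origin: (x,y) -> (-x,-y)
(9.7, -13.1) -> (-9.7, 13.1)

(-9.7, 13.1)


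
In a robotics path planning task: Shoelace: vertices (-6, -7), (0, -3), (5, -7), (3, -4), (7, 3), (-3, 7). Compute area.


Shoelace sum: ((-6)*(-3) - 0*(-7)) + (0*(-7) - 5*(-3)) + (5*(-4) - 3*(-7)) + (3*3 - 7*(-4)) + (7*7 - (-3)*3) + ((-3)*(-7) - (-6)*7)
= 192
Area = |192|/2 = 96

96


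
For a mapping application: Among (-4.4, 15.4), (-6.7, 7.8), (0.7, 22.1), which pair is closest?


d(P0,P1) = 7.9404, d(P0,P2) = 8.4202, d(P1,P2) = 16.1012
Closest: P0 and P1

Closest pair: (-4.4, 15.4) and (-6.7, 7.8), distance = 7.9404


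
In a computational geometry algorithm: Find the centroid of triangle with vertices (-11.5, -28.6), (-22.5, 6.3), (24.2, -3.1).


Centroid = ((x_A+x_B+x_C)/3, (y_A+y_B+y_C)/3)
= (((-11.5)+(-22.5)+24.2)/3, ((-28.6)+6.3+(-3.1))/3)
= (-3.2667, -8.4667)

(-3.2667, -8.4667)


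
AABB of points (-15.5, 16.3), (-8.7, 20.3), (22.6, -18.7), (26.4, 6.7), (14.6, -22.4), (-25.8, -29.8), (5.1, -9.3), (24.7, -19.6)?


x range: [-25.8, 26.4]
y range: [-29.8, 20.3]
Bounding box: (-25.8,-29.8) to (26.4,20.3)

(-25.8,-29.8) to (26.4,20.3)


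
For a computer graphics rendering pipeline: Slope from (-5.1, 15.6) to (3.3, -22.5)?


slope = (y2-y1)/(x2-x1) = ((-22.5)-15.6)/(3.3-(-5.1)) = (-38.1)/8.4 = -4.5357

-4.5357


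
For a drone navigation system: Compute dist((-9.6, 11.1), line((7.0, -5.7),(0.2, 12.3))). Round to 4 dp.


|cross product| = 184.56
|line direction| = sqrt(370.24) = 19.2416
Distance = 184.56/sqrt(370.24) = 9.5917

9.5917


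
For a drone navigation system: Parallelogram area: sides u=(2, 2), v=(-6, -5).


|u x v| = |2*(-5) - 2*(-6)|
= |(-10) - (-12)| = 2

2


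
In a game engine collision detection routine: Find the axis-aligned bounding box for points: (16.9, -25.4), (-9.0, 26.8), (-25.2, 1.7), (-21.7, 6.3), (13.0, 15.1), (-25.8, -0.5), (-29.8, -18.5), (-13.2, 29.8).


x range: [-29.8, 16.9]
y range: [-25.4, 29.8]
Bounding box: (-29.8,-25.4) to (16.9,29.8)

(-29.8,-25.4) to (16.9,29.8)


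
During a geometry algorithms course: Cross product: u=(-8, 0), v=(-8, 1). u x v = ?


u x v = u_x*v_y - u_y*v_x = (-8)*1 - 0*(-8)
= (-8) - 0 = -8

-8


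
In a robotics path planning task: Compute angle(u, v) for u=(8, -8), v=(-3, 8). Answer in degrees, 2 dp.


u.v = -88, |u| = sqrt(128) = 11.3137, |v| = sqrt(73) = 8.544
cos(theta) = u.v/(|u||v|) = -88/sqrt(9344) = -0.910366
theta = acos(-0.910366) = 155.56 degrees

155.56 degrees


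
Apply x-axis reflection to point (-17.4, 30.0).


Reflection over x-axis: (x,y) -> (x,-y)
(-17.4, 30) -> (-17.4, -30)

(-17.4, -30)


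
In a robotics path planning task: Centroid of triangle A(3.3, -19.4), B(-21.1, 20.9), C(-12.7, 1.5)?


Centroid = ((x_A+x_B+x_C)/3, (y_A+y_B+y_C)/3)
= ((3.3+(-21.1)+(-12.7))/3, ((-19.4)+20.9+1.5)/3)
= (-10.1667, 1)

(-10.1667, 1)


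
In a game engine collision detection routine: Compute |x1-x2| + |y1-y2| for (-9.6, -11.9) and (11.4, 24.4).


|(-9.6)-11.4| + |(-11.9)-24.4| = 21 + 36.3 = 57.3

57.3


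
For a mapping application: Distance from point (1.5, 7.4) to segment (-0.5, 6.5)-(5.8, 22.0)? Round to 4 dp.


Project P onto AB: t = 0.0948 (clamped to [0,1])
Closest point on segment: (0.0975, 7.97)
Distance: 1.5139

1.5139


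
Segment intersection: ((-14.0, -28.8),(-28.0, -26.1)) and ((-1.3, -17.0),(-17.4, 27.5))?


Cross products: d1=755.13, d2=1334.66, d3=-199.49, d4=-779.02
d1*d2 < 0 and d3*d4 < 0? no

No, they don't intersect


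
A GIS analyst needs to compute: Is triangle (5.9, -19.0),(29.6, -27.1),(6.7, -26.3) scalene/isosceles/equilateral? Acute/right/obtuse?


Side lengths squared: AB^2=627.3, BC^2=525.05, CA^2=53.93
Sorted: [53.93, 525.05, 627.3]
By sides: Scalene, By angles: Obtuse

Scalene, Obtuse


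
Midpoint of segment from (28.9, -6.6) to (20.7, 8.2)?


M = ((28.9+20.7)/2, ((-6.6)+8.2)/2)
= (24.8, 0.8)

(24.8, 0.8)


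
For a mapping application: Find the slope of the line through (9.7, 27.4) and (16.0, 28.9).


slope = (y2-y1)/(x2-x1) = (28.9-27.4)/(16-9.7) = 1.5/6.3 = 0.2381

0.2381


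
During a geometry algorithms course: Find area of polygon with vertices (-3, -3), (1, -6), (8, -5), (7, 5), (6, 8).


Shoelace sum: ((-3)*(-6) - 1*(-3)) + (1*(-5) - 8*(-6)) + (8*5 - 7*(-5)) + (7*8 - 6*5) + (6*(-3) - (-3)*8)
= 171
Area = |171|/2 = 85.5

85.5


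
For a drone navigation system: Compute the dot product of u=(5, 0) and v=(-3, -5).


u . v = u_x*v_x + u_y*v_y = 5*(-3) + 0*(-5)
= (-15) + 0 = -15

-15


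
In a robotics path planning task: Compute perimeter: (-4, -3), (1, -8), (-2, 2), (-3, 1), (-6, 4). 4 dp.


Sides: (-4, -3)->(1, -8): sqrt(50) = 7.071068, (1, -8)->(-2, 2): sqrt(109) = 10.440307, (-2, 2)->(-3, 1): sqrt(2) = 1.414214, (-3, 1)->(-6, 4): sqrt(18) = 4.242641, (-6, 4)->(-4, -3): sqrt(53) = 7.28011
Sum = 30.44834
Perimeter = 30.4483

30.4483


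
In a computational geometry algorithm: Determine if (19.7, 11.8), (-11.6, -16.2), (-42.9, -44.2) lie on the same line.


Cross product: ((-11.6)-19.7)*((-44.2)-11.8) - ((-16.2)-11.8)*((-42.9)-19.7)
= 0

Yes, collinear


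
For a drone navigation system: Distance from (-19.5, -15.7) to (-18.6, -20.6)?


dx=0.9, dy=-4.9
d^2 = 0.9^2 + (-4.9)^2 = 24.82
d = sqrt(24.82) = 4.982

4.982


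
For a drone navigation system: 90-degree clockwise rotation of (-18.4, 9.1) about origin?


90° CW: (x,y) -> (y, -x)
(-18.4,9.1) -> (9.1, 18.4)

(9.1, 18.4)


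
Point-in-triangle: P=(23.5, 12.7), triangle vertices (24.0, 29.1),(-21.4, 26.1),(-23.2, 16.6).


Cross products: AB x AP = 743.06, BC x BP = 450.67, CA x CP = -767.83
All same sign? no

No, outside


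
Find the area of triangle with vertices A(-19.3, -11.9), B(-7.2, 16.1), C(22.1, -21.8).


Area = |x_A(y_B-y_C) + x_B(y_C-y_A) + x_C(y_A-y_B)|/2
= |(-731.47) + 71.28 + (-618.8)|/2
= 1278.99/2 = 639.495

639.495


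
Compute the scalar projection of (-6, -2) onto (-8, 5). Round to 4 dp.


u.v = 38, |v| = sqrt(89) = 9.434
Scalar projection = u.v / |v| = 38 / sqrt(89) = 4.028

4.028


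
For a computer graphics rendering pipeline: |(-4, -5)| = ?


|u| = sqrt((-4)^2 + (-5)^2) = sqrt(41) = 6.4031

6.4031


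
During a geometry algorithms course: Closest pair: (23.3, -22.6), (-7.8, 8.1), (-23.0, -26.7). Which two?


d(P0,P1) = 43.7001, d(P0,P2) = 46.4812, d(P1,P2) = 37.9747
Closest: P1 and P2

Closest pair: (-7.8, 8.1) and (-23.0, -26.7), distance = 37.9747


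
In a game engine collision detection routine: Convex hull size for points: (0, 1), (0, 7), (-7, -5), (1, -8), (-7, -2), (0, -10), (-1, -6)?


Convex hull vertices (CCW): (-7, -5), (0, -10), (1, -8), (0, 7), (-7, -2)
Count = 5

5


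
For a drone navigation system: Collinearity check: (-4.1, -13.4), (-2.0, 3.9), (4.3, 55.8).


Cross product: ((-2)-(-4.1))*(55.8-(-13.4)) - (3.9-(-13.4))*(4.3-(-4.1))
= 0

Yes, collinear


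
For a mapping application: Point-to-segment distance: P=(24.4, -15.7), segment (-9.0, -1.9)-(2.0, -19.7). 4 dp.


Project P onto AB: t = 1 (clamped to [0,1])
Closest point on segment: (2, -19.7)
Distance: 22.7543

22.7543


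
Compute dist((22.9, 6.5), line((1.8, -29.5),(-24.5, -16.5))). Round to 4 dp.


|cross product| = 1221.1
|line direction| = sqrt(860.69) = 29.3375
Distance = 1221.1/sqrt(860.69) = 41.6225

41.6225


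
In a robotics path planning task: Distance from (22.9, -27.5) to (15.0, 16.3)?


dx=-7.9, dy=43.8
d^2 = (-7.9)^2 + 43.8^2 = 1980.85
d = sqrt(1980.85) = 44.5067

44.5067


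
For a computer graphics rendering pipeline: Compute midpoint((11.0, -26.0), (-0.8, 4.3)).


M = ((11+(-0.8))/2, ((-26)+4.3)/2)
= (5.1, -10.85)

(5.1, -10.85)


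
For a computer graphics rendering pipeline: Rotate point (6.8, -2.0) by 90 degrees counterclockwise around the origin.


90° CCW: (x,y) -> (-y, x)
(6.8,-2) -> (2, 6.8)

(2, 6.8)


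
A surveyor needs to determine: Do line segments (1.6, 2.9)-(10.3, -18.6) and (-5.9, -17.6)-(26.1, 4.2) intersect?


Cross products: d1=492.5, d2=-385.16, d3=-339.6, d4=538.06
d1*d2 < 0 and d3*d4 < 0? yes

Yes, they intersect


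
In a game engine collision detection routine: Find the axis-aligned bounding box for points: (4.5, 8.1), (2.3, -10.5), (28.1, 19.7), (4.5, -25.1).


x range: [2.3, 28.1]
y range: [-25.1, 19.7]
Bounding box: (2.3,-25.1) to (28.1,19.7)

(2.3,-25.1) to (28.1,19.7)


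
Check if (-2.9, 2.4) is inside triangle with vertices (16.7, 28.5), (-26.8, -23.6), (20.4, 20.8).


Cross products: AB x AP = 114.19, BC x BP = 166.04, CA x CP = 247.49
All same sign? yes

Yes, inside


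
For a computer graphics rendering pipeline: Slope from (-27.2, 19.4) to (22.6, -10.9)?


slope = (y2-y1)/(x2-x1) = ((-10.9)-19.4)/(22.6-(-27.2)) = (-30.3)/49.8 = -0.6084

-0.6084


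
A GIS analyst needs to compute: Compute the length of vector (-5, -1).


|u| = sqrt((-5)^2 + (-1)^2) = sqrt(26) = 5.099

5.099


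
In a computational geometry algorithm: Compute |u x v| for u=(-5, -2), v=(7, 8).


|u x v| = |(-5)*8 - (-2)*7|
= |(-40) - (-14)| = 26

26


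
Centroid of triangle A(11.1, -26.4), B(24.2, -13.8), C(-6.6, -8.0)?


Centroid = ((x_A+x_B+x_C)/3, (y_A+y_B+y_C)/3)
= ((11.1+24.2+(-6.6))/3, ((-26.4)+(-13.8)+(-8))/3)
= (9.5667, -16.0667)

(9.5667, -16.0667)


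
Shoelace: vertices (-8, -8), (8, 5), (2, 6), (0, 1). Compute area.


Shoelace sum: ((-8)*5 - 8*(-8)) + (8*6 - 2*5) + (2*1 - 0*6) + (0*(-8) - (-8)*1)
= 72
Area = |72|/2 = 36

36
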